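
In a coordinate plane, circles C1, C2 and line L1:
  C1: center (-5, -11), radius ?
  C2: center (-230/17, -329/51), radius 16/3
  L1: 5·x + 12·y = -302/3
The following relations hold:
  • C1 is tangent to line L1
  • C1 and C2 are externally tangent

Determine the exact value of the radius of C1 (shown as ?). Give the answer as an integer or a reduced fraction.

13/3

1. [C1‖L1]  r_C1² − 169/9 = 0  ⇒  r_C1 = 13/3 (r>0 drops 1)
2. [ext C1·C2]  r_C1² + (32/3)r_C1 − 65 = 0  ⇒  r_C1 = 13/3 (r>0 drops 1)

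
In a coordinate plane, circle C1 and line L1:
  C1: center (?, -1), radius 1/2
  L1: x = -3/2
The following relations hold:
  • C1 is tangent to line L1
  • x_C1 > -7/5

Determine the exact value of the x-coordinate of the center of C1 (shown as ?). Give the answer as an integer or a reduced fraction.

-1

1. [C1‖L1]  x_C1² + 3x_C1 + 2 = 0  ⇒  x_C1 = -2 or -1
2. given x_C1 > -7/5: keep -1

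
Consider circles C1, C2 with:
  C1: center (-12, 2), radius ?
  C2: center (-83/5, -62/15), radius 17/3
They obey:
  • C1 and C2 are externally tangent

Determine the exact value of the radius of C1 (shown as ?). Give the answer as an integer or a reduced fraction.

1. [ext C1·C2]  r_C1² + (34/3)r_C1 − 80/3 = 0  ⇒  r_C1 = 2 (r>0 drops 1)

2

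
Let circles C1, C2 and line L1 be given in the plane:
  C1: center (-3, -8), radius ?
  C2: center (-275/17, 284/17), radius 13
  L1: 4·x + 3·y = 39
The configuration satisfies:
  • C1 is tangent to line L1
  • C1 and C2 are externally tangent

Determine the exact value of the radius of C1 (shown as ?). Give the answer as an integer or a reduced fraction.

15

1. [C1‖L1]  r_C1² − 225 = 0  ⇒  r_C1 = 15 (r>0 drops 1)
2. [ext C1·C2]  r_C1² + 26r_C1 − 615 = 0  ⇒  r_C1 = 15 (r>0 drops 1)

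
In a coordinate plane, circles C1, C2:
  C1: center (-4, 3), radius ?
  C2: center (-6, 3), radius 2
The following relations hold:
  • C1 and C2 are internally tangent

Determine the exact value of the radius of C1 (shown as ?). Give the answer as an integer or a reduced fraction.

1. [int C1,C2]  r_C1² − 4r_C1 = 0  ⇒  r_C1 = 4 (r>0 drops 1)

4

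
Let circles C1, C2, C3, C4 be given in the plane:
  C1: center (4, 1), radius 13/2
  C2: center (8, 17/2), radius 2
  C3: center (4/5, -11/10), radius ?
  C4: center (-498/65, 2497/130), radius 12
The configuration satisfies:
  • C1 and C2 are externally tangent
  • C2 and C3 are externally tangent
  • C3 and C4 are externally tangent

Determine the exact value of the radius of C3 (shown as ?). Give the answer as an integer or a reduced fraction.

1. [ext C2·C3]  r_C3² + 4r_C3 − 140 = 0  ⇒  r_C3 = 10 (r>0 drops 1)
2. [ext C3·C4]  r_C3² + 24r_C3 − 340 = 0  ⇒  r_C3 = 10 (r>0 drops 1)

10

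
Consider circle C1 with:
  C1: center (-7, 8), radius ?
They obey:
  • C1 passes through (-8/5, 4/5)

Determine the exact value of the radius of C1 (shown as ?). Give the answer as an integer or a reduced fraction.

1. [C1∋P]  r_C1² − 81 = 0  ⇒  r_C1 = 9 (r>0 drops 1)

9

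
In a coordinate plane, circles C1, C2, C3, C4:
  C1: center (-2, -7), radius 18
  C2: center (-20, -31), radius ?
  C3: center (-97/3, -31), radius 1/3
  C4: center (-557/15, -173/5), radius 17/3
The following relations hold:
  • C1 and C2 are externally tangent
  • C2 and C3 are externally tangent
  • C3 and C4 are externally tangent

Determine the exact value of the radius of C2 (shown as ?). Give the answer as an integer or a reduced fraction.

1. [ext C1·C2]  r_C2² + 36r_C2 − 576 = 0  ⇒  r_C2 = 12 (r>0 drops 1)
2. [ext C2·C3]  r_C2² + (2/3)r_C2 − 152 = 0  ⇒  r_C2 = 12 (r>0 drops 1)

12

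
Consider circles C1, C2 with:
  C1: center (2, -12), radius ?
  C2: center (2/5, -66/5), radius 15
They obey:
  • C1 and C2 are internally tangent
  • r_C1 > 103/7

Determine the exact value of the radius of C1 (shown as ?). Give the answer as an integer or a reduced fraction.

1. [int C1,C2]  r_C1² − 30r_C1 + 221 = 0  ⇒  r_C1 = 13 or 17
2. given r_C1 > 103/7: keep 17

17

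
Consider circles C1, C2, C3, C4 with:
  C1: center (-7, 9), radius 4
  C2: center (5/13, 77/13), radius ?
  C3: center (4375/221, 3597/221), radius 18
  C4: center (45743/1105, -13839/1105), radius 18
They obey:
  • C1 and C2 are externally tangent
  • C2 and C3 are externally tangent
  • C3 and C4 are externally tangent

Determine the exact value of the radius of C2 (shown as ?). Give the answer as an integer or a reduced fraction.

4

1. [ext C1·C2]  r_C2² + 8r_C2 − 48 = 0  ⇒  r_C2 = 4 (r>0 drops 1)
2. [ext C2·C3]  r_C2² + 36r_C2 − 160 = 0  ⇒  r_C2 = 4 (r>0 drops 1)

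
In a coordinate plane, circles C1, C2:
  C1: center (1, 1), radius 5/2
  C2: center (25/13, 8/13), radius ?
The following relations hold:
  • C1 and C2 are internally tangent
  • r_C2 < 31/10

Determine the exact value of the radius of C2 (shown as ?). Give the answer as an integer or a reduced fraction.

1. [int C1,C2]  r_C2² − 5r_C2 + 21/4 = 0  ⇒  r_C2 = 3/2 or 7/2
2. given r_C2 < 31/10: keep 3/2

3/2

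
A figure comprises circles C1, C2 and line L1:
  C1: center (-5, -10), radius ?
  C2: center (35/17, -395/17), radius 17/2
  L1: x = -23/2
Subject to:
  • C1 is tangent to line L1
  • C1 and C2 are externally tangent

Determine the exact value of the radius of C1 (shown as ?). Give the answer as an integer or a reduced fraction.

1. [C1‖L1]  r_C1² − 169/4 = 0  ⇒  r_C1 = 13/2 (r>0 drops 1)
2. [ext C1·C2]  r_C1² + 17r_C1 − 611/4 = 0  ⇒  r_C1 = 13/2 (r>0 drops 1)

13/2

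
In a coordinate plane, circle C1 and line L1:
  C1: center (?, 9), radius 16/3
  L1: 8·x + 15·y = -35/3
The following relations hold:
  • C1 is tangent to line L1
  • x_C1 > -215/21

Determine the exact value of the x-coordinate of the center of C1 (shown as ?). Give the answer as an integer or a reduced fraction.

-7

1. [C1‖L1]  x_C1² + (110/3)x_C1 + 623/3 = 0  ⇒  x_C1 = -89/3 or -7
2. given x_C1 > -215/21: keep -7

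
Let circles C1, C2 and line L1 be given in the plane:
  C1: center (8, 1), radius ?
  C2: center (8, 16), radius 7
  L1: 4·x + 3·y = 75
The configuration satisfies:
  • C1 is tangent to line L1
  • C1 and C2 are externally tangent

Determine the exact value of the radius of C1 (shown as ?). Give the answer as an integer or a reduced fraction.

1. [C1‖L1]  r_C1² − 64 = 0  ⇒  r_C1 = 8 (r>0 drops 1)
2. [ext C1·C2]  r_C1² + 14r_C1 − 176 = 0  ⇒  r_C1 = 8 (r>0 drops 1)

8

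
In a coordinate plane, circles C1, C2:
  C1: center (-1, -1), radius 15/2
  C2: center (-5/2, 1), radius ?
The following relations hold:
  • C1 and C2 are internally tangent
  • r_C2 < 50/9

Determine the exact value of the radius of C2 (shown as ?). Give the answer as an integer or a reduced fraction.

1. [int C1,C2]  r_C2² − 15r_C2 + 50 = 0  ⇒  r_C2 = 5 or 10
2. given r_C2 < 50/9: keep 5

5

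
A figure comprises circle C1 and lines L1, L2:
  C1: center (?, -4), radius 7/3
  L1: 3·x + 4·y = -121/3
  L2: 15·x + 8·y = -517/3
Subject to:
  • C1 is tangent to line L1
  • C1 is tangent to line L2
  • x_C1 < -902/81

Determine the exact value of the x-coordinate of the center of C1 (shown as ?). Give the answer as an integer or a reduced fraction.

-12

1. [C1‖L1]  x_C1² + (146/9)x_C1 + 152/3 = 0  ⇒  x_C1 = -12 or -38/9
2. [C1‖L2]  x_C1² + (842/45)x_C1 + 1208/15 = 0  ⇒  x_C1 = -12 or -302/45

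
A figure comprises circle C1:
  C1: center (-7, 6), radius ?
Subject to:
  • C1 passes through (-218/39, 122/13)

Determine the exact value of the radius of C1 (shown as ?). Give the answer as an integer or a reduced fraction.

11/3

1. [C1∋P]  r_C1² − 121/9 = 0  ⇒  r_C1 = 11/3 (r>0 drops 1)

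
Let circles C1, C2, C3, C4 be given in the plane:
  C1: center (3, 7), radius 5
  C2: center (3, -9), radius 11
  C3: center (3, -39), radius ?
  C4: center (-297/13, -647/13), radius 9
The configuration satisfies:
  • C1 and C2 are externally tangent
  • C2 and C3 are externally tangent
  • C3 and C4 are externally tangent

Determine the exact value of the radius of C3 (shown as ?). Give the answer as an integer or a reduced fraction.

1. [ext C2·C3]  r_C3² + 22r_C3 − 779 = 0  ⇒  r_C3 = 19 (r>0 drops 1)
2. [ext C3·C4]  r_C3² + 18r_C3 − 703 = 0  ⇒  r_C3 = 19 (r>0 drops 1)

19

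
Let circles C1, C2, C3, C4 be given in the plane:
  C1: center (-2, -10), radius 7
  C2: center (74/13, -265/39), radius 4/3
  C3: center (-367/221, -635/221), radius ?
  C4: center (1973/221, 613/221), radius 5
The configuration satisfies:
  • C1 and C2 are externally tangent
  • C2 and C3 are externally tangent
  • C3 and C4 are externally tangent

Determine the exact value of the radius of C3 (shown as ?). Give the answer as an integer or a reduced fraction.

7

1. [ext C2·C3]  r_C3² + (8/3)r_C3 − 203/3 = 0  ⇒  r_C3 = 7 (r>0 drops 1)
2. [ext C3·C4]  r_C3² + 10r_C3 − 119 = 0  ⇒  r_C3 = 7 (r>0 drops 1)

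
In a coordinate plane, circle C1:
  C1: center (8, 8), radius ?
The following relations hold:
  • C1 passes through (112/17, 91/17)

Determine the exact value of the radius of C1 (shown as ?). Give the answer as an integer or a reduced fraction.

1. [C1∋P]  r_C1² − 9 = 0  ⇒  r_C1 = 3 (r>0 drops 1)

3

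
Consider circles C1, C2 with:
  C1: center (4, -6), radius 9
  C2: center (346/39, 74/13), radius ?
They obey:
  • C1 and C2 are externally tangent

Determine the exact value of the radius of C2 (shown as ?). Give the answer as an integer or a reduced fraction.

1. [ext C1·C2]  r_C2² + 18r_C2 − 715/9 = 0  ⇒  r_C2 = 11/3 (r>0 drops 1)

11/3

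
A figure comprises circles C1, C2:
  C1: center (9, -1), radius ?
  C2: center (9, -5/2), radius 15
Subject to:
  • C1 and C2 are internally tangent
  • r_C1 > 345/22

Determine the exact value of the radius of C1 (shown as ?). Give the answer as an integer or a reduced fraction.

1. [int C1,C2]  r_C1² − 30r_C1 + 891/4 = 0  ⇒  r_C1 = 27/2 or 33/2
2. given r_C1 > 345/22: keep 33/2

33/2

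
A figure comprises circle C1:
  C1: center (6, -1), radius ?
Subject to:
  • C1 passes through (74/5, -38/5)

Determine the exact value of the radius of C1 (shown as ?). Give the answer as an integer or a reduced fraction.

11

1. [C1∋P]  r_C1² − 121 = 0  ⇒  r_C1 = 11 (r>0 drops 1)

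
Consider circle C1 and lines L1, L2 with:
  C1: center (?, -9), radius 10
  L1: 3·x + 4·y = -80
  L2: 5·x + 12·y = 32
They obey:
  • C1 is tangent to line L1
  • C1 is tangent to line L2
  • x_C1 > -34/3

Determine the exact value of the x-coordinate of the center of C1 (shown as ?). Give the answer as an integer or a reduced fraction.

2

1. [C1‖L1]  x_C1² + (88/3)x_C1 − 188/3 = 0  ⇒  x_C1 = -94/3 or 2
2. [C1‖L2]  x_C1² − 56x_C1 + 108 = 0  ⇒  x_C1 = 2 or 54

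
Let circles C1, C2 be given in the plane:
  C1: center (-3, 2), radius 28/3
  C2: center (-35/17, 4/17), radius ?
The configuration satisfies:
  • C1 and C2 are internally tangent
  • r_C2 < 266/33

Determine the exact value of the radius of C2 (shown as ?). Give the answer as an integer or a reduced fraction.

1. [int C1,C2]  r_C2² − (56/3)r_C2 + 748/9 = 0  ⇒  r_C2 = 22/3 or 34/3
2. given r_C2 < 266/33: keep 22/3

22/3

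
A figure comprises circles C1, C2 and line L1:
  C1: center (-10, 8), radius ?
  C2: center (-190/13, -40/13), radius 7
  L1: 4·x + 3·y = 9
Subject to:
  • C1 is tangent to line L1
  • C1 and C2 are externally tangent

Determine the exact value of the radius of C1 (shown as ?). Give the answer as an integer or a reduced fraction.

1. [C1‖L1]  r_C1² − 25 = 0  ⇒  r_C1 = 5 (r>0 drops 1)
2. [ext C1·C2]  r_C1² + 14r_C1 − 95 = 0  ⇒  r_C1 = 5 (r>0 drops 1)

5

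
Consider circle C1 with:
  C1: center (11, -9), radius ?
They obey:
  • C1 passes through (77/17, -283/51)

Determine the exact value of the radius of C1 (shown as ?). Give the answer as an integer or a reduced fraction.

1. [C1∋P]  r_C1² − 484/9 = 0  ⇒  r_C1 = 22/3 (r>0 drops 1)

22/3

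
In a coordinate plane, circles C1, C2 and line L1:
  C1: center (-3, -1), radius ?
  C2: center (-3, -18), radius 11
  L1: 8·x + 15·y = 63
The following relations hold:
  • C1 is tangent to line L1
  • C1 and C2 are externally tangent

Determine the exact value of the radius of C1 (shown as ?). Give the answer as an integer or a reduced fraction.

1. [C1‖L1]  r_C1² − 36 = 0  ⇒  r_C1 = 6 (r>0 drops 1)
2. [ext C1·C2]  r_C1² + 22r_C1 − 168 = 0  ⇒  r_C1 = 6 (r>0 drops 1)

6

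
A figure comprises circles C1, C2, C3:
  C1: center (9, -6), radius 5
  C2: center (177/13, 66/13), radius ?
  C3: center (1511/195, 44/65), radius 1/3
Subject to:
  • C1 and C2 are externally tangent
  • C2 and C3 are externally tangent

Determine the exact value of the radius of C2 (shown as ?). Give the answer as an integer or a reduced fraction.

7

1. [ext C1·C2]  r_C2² + 10r_C2 − 119 = 0  ⇒  r_C2 = 7 (r>0 drops 1)
2. [ext C2·C3]  r_C2² + (2/3)r_C2 − 161/3 = 0  ⇒  r_C2 = 7 (r>0 drops 1)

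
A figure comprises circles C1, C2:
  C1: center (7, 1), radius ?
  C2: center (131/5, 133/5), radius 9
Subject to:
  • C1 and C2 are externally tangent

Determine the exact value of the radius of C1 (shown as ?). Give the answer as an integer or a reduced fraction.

23

1. [ext C1·C2]  r_C1² + 18r_C1 − 943 = 0  ⇒  r_C1 = 23 (r>0 drops 1)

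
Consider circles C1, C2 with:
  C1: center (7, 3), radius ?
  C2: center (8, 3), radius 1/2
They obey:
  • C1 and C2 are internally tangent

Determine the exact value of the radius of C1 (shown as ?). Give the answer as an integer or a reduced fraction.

1. [int C1,C2]  r_C1² − 1r_C1 − 3/4 = 0  ⇒  r_C1 = 3/2 (r>0 drops 1)

3/2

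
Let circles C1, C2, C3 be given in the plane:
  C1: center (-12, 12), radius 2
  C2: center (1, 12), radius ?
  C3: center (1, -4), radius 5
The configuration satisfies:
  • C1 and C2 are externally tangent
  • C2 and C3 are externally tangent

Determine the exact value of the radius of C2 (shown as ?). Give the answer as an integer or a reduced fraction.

1. [ext C1·C2]  r_C2² + 4r_C2 − 165 = 0  ⇒  r_C2 = 11 (r>0 drops 1)
2. [ext C2·C3]  r_C2² + 10r_C2 − 231 = 0  ⇒  r_C2 = 11 (r>0 drops 1)

11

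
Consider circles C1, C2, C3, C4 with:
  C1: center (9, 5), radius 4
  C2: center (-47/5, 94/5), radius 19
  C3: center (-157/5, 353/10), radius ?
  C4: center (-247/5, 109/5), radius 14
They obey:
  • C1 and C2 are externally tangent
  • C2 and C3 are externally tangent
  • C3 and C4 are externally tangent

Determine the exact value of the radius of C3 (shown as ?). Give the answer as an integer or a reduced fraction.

1. [ext C2·C3]  r_C3² + 38r_C3 − 1581/4 = 0  ⇒  r_C3 = 17/2 (r>0 drops 1)
2. [ext C3·C4]  r_C3² + 28r_C3 − 1241/4 = 0  ⇒  r_C3 = 17/2 (r>0 drops 1)

17/2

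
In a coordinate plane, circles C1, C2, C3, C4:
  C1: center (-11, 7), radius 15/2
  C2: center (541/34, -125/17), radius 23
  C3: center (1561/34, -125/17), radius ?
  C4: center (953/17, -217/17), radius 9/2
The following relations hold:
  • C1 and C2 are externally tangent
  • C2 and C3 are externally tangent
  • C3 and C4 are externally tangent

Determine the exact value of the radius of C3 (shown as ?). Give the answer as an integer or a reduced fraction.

7

1. [ext C2·C3]  r_C3² + 46r_C3 − 371 = 0  ⇒  r_C3 = 7 (r>0 drops 1)
2. [ext C3·C4]  r_C3² + 9r_C3 − 112 = 0  ⇒  r_C3 = 7 (r>0 drops 1)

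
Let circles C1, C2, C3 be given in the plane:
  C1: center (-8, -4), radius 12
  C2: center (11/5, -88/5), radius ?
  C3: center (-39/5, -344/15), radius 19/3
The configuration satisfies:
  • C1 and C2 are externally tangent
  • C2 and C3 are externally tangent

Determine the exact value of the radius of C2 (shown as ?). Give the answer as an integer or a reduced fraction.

1. [ext C1·C2]  r_C2² + 24r_C2 − 145 = 0  ⇒  r_C2 = 5 (r>0 drops 1)
2. [ext C2·C3]  r_C2² + (38/3)r_C2 − 265/3 = 0  ⇒  r_C2 = 5 (r>0 drops 1)

5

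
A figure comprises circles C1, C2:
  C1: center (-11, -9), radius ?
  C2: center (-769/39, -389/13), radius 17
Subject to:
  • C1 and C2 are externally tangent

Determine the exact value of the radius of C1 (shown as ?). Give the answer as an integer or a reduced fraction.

1. [ext C1·C2]  r_C1² + 34r_C1 − 2023/9 = 0  ⇒  r_C1 = 17/3 (r>0 drops 1)

17/3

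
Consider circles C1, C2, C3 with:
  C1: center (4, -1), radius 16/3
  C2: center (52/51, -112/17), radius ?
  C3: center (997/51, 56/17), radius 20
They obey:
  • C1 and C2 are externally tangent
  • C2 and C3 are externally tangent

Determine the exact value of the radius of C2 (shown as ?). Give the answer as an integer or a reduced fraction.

1

1. [ext C1·C2]  r_C2² + (32/3)r_C2 − 35/3 = 0  ⇒  r_C2 = 1 (r>0 drops 1)
2. [ext C2·C3]  r_C2² + 40r_C2 − 41 = 0  ⇒  r_C2 = 1 (r>0 drops 1)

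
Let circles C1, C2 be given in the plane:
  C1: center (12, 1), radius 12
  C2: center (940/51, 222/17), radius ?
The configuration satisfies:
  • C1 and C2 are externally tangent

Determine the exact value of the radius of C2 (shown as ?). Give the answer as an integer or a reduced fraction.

5/3

1. [ext C1·C2]  r_C2² + 24r_C2 − 385/9 = 0  ⇒  r_C2 = 5/3 (r>0 drops 1)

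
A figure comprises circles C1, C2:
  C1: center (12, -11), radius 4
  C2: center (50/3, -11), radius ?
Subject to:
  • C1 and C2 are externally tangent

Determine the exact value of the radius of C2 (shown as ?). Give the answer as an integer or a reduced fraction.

1. [ext C1·C2]  r_C2² + 8r_C2 − 52/9 = 0  ⇒  r_C2 = 2/3 (r>0 drops 1)

2/3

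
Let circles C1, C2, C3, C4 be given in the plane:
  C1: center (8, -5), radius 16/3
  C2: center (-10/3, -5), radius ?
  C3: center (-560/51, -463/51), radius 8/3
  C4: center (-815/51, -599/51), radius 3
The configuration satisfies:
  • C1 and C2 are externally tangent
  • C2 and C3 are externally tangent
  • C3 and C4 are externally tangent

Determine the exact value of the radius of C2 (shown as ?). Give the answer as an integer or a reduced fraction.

6

1. [ext C1·C2]  r_C2² + (32/3)r_C2 − 100 = 0  ⇒  r_C2 = 6 (r>0 drops 1)
2. [ext C2·C3]  r_C2² + (16/3)r_C2 − 68 = 0  ⇒  r_C2 = 6 (r>0 drops 1)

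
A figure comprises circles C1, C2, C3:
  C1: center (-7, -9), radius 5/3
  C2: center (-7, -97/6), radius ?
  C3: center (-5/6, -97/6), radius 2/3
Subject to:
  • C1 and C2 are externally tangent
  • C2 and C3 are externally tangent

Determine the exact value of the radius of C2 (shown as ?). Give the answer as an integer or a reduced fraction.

1. [ext C1·C2]  r_C2² + (10/3)r_C2 − 583/12 = 0  ⇒  r_C2 = 11/2 (r>0 drops 1)
2. [ext C2·C3]  r_C2² + (4/3)r_C2 − 451/12 = 0  ⇒  r_C2 = 11/2 (r>0 drops 1)

11/2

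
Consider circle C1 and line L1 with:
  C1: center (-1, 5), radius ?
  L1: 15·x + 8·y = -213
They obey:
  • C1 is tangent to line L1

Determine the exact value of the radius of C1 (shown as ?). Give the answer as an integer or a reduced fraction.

14

1. [C1‖L1]  r_C1² − 196 = 0  ⇒  r_C1 = 14 (r>0 drops 1)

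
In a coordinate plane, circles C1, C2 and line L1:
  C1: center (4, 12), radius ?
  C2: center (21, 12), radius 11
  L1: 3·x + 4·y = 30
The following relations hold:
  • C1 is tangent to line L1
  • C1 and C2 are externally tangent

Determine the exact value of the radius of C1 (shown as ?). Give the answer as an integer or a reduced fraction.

6

1. [C1‖L1]  r_C1² − 36 = 0  ⇒  r_C1 = 6 (r>0 drops 1)
2. [ext C1·C2]  r_C1² + 22r_C1 − 168 = 0  ⇒  r_C1 = 6 (r>0 drops 1)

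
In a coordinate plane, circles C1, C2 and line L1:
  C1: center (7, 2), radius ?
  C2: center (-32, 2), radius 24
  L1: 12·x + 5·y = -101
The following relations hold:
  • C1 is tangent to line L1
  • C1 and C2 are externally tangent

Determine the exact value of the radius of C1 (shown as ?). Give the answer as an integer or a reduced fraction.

1. [C1‖L1]  r_C1² − 225 = 0  ⇒  r_C1 = 15 (r>0 drops 1)
2. [ext C1·C2]  r_C1² + 48r_C1 − 945 = 0  ⇒  r_C1 = 15 (r>0 drops 1)

15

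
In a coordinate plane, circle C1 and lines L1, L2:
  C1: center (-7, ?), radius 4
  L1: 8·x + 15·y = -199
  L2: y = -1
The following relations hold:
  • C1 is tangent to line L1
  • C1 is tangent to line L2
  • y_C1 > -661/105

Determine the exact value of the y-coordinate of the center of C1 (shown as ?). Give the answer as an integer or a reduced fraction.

1. [C1‖L1]  y_C1² + (286/15)y_C1 + 211/3 = 0  ⇒  y_C1 = -211/15 or -5
2. [C1‖L2]  y_C1² + 2y_C1 − 15 = 0  ⇒  y_C1 = -5 or 3

-5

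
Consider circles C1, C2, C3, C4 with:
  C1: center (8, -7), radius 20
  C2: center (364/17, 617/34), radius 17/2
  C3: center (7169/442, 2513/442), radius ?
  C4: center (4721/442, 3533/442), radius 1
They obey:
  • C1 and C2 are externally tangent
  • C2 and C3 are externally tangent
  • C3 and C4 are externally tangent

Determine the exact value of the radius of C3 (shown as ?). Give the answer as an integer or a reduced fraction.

5

1. [ext C2·C3]  r_C3² + 17r_C3 − 110 = 0  ⇒  r_C3 = 5 (r>0 drops 1)
2. [ext C3·C4]  r_C3² + 2r_C3 − 35 = 0  ⇒  r_C3 = 5 (r>0 drops 1)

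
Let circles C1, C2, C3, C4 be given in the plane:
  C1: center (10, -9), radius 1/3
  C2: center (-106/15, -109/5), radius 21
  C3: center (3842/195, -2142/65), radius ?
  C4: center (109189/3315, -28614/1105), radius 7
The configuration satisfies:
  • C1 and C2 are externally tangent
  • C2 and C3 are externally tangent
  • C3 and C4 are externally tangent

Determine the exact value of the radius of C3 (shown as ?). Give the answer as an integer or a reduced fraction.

1. [ext C2·C3]  r_C3² + 42r_C3 − 400 = 0  ⇒  r_C3 = 8 (r>0 drops 1)
2. [ext C3·C4]  r_C3² + 14r_C3 − 176 = 0  ⇒  r_C3 = 8 (r>0 drops 1)

8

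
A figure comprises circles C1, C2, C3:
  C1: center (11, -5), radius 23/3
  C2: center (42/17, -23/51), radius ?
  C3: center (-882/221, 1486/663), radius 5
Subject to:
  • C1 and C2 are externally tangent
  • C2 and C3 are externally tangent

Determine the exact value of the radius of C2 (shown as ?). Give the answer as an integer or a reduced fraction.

1. [ext C1·C2]  r_C2² + (46/3)r_C2 − 104/3 = 0  ⇒  r_C2 = 2 (r>0 drops 1)
2. [ext C2·C3]  r_C2² + 10r_C2 − 24 = 0  ⇒  r_C2 = 2 (r>0 drops 1)

2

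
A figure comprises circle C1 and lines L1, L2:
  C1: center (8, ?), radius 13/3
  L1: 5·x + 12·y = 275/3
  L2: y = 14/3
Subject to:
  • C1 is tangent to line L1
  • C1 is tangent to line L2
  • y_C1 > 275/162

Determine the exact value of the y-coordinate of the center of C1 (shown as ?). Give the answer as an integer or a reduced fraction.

1. [C1‖L1]  y_C1² − (155/18)y_C1 − 7/2 = 0  ⇒  y_C1 = -7/18 or 9
2. [C1‖L2]  y_C1² − (28/3)y_C1 + 3 = 0  ⇒  y_C1 = 1/3 or 9

9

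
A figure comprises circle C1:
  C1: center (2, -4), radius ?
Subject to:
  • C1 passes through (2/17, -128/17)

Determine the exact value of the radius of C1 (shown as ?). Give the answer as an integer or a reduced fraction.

4

1. [C1∋P]  r_C1² − 16 = 0  ⇒  r_C1 = 4 (r>0 drops 1)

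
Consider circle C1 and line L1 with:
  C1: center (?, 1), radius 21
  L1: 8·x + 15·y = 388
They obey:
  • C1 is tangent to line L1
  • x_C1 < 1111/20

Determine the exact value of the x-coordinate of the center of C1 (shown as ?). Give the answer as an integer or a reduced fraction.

1. [C1‖L1]  x_C1² − (373/4)x_C1 + 365/2 = 0  ⇒  x_C1 = 2 or 365/4
2. given x_C1 < 1111/20: keep 2

2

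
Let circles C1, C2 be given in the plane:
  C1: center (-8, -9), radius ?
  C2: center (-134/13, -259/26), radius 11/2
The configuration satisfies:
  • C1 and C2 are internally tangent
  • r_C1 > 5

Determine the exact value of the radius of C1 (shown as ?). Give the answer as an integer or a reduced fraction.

1. [int C1,C2]  r_C1² − 11r_C1 + 24 = 0  ⇒  r_C1 = 3 or 8
2. given r_C1 > 5: keep 8

8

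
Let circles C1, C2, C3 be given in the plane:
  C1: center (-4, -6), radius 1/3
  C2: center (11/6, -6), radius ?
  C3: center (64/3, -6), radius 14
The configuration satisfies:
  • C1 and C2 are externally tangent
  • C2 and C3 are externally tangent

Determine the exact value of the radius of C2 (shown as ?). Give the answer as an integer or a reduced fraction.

11/2

1. [ext C1·C2]  r_C2² + (2/3)r_C2 − 407/12 = 0  ⇒  r_C2 = 11/2 (r>0 drops 1)
2. [ext C2·C3]  r_C2² + 28r_C2 − 737/4 = 0  ⇒  r_C2 = 11/2 (r>0 drops 1)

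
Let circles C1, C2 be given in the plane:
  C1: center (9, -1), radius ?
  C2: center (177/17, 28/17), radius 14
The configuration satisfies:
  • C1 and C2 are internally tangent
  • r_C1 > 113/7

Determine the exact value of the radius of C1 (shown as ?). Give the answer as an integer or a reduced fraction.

1. [int C1,C2]  r_C1² − 28r_C1 + 187 = 0  ⇒  r_C1 = 11 or 17
2. given r_C1 > 113/7: keep 17

17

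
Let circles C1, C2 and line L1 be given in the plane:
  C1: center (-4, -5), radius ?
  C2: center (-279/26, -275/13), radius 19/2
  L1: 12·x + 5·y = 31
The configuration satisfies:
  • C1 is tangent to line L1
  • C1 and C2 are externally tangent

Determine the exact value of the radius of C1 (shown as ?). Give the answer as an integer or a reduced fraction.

1. [C1‖L1]  r_C1² − 64 = 0  ⇒  r_C1 = 8 (r>0 drops 1)
2. [ext C1·C2]  r_C1² + 19r_C1 − 216 = 0  ⇒  r_C1 = 8 (r>0 drops 1)

8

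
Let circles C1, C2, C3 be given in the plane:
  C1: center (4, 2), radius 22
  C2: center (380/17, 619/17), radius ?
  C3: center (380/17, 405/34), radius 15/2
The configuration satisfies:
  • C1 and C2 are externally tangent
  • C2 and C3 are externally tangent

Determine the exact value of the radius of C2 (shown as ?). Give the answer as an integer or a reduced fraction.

17

1. [ext C1·C2]  r_C2² + 44r_C2 − 1037 = 0  ⇒  r_C2 = 17 (r>0 drops 1)
2. [ext C2·C3]  r_C2² + 15r_C2 − 544 = 0  ⇒  r_C2 = 17 (r>0 drops 1)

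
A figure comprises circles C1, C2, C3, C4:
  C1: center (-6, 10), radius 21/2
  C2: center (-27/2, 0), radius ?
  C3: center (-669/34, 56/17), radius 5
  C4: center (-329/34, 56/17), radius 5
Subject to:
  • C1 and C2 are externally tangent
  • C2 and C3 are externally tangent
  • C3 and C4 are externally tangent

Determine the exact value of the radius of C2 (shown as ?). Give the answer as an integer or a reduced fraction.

2

1. [ext C1·C2]  r_C2² + 21r_C2 − 46 = 0  ⇒  r_C2 = 2 (r>0 drops 1)
2. [ext C2·C3]  r_C2² + 10r_C2 − 24 = 0  ⇒  r_C2 = 2 (r>0 drops 1)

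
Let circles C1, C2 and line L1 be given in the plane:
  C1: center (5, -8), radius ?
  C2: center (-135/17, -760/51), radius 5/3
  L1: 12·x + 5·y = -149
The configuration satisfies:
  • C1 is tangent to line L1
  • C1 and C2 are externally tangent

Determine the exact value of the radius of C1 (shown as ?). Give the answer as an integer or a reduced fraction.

13

1. [C1‖L1]  r_C1² − 169 = 0  ⇒  r_C1 = 13 (r>0 drops 1)
2. [ext C1·C2]  r_C1² + (10/3)r_C1 − 637/3 = 0  ⇒  r_C1 = 13 (r>0 drops 1)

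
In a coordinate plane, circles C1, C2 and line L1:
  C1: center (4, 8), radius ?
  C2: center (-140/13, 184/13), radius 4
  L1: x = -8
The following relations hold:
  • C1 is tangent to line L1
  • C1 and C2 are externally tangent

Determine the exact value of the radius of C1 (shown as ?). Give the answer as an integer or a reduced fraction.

1. [C1‖L1]  r_C1² − 144 = 0  ⇒  r_C1 = 12 (r>0 drops 1)
2. [ext C1·C2]  r_C1² + 8r_C1 − 240 = 0  ⇒  r_C1 = 12 (r>0 drops 1)

12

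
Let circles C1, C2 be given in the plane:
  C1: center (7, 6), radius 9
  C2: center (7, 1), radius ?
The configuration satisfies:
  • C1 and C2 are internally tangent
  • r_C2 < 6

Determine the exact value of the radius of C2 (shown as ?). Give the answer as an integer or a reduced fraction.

4

1. [int C1,C2]  r_C2² − 18r_C2 + 56 = 0  ⇒  r_C2 = 4 or 14
2. given r_C2 < 6: keep 4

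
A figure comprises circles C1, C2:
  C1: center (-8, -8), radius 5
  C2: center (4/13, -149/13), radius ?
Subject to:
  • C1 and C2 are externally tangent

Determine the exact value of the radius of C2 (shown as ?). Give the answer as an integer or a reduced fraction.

4

1. [ext C1·C2]  r_C2² + 10r_C2 − 56 = 0  ⇒  r_C2 = 4 (r>0 drops 1)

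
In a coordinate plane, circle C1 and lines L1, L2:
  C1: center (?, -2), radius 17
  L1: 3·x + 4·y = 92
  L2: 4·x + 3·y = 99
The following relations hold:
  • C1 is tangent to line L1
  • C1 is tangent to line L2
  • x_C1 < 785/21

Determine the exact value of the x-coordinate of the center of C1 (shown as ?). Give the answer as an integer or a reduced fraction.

5

1. [C1‖L1]  x_C1² − (200/3)x_C1 + 925/3 = 0  ⇒  x_C1 = 5 or 185/3
2. [C1‖L2]  x_C1² − (105/2)x_C1 + 475/2 = 0  ⇒  x_C1 = 5 or 95/2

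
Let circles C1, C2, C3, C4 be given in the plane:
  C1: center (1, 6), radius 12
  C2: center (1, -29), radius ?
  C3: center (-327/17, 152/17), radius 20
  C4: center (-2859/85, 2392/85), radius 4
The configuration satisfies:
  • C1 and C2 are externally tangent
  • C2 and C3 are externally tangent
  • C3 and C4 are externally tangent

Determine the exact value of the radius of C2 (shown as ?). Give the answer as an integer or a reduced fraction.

23

1. [ext C1·C2]  r_C2² + 24r_C2 − 1081 = 0  ⇒  r_C2 = 23 (r>0 drops 1)
2. [ext C2·C3]  r_C2² + 40r_C2 − 1449 = 0  ⇒  r_C2 = 23 (r>0 drops 1)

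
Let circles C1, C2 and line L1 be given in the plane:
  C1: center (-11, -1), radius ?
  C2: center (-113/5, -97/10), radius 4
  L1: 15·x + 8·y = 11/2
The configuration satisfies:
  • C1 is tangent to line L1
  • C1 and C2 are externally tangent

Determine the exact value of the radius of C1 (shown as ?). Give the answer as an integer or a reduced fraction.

1. [C1‖L1]  r_C1² − 441/4 = 0  ⇒  r_C1 = 21/2 (r>0 drops 1)
2. [ext C1·C2]  r_C1² + 8r_C1 − 777/4 = 0  ⇒  r_C1 = 21/2 (r>0 drops 1)

21/2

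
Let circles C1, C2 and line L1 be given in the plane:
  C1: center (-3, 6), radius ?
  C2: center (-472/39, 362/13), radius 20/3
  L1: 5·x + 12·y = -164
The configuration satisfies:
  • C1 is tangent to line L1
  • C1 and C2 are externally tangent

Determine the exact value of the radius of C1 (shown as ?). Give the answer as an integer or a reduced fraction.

17

1. [C1‖L1]  r_C1² − 289 = 0  ⇒  r_C1 = 17 (r>0 drops 1)
2. [ext C1·C2]  r_C1² + (40/3)r_C1 − 1547/3 = 0  ⇒  r_C1 = 17 (r>0 drops 1)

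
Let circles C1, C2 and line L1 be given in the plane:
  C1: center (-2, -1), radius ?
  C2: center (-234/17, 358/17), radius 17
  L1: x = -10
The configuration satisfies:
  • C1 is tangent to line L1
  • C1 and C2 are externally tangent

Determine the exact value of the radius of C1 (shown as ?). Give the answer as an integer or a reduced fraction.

1. [C1‖L1]  r_C1² − 64 = 0  ⇒  r_C1 = 8 (r>0 drops 1)
2. [ext C1·C2]  r_C1² + 34r_C1 − 336 = 0  ⇒  r_C1 = 8 (r>0 drops 1)

8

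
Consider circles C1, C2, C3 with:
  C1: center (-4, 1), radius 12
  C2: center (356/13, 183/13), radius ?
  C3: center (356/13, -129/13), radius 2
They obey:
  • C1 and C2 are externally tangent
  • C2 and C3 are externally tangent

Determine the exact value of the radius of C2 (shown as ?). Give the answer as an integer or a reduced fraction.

22

1. [ext C1·C2]  r_C2² + 24r_C2 − 1012 = 0  ⇒  r_C2 = 22 (r>0 drops 1)
2. [ext C2·C3]  r_C2² + 4r_C2 − 572 = 0  ⇒  r_C2 = 22 (r>0 drops 1)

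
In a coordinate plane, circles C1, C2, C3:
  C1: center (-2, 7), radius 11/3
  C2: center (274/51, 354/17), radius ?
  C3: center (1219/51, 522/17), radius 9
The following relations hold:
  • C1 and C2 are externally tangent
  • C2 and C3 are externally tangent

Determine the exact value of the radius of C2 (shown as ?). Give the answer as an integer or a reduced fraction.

12

1. [ext C1·C2]  r_C2² + (22/3)r_C2 − 232 = 0  ⇒  r_C2 = 12 (r>0 drops 1)
2. [ext C2·C3]  r_C2² + 18r_C2 − 360 = 0  ⇒  r_C2 = 12 (r>0 drops 1)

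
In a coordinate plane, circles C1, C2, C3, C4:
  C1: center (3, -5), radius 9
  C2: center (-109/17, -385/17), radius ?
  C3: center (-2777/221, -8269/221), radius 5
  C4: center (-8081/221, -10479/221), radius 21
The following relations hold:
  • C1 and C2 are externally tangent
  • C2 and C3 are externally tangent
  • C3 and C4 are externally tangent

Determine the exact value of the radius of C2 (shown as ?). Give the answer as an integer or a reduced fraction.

11

1. [ext C1·C2]  r_C2² + 18r_C2 − 319 = 0  ⇒  r_C2 = 11 (r>0 drops 1)
2. [ext C2·C3]  r_C2² + 10r_C2 − 231 = 0  ⇒  r_C2 = 11 (r>0 drops 1)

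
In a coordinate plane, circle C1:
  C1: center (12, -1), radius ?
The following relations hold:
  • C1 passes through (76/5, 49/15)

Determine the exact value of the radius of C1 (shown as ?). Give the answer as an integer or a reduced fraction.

1. [C1∋P]  r_C1² − 256/9 = 0  ⇒  r_C1 = 16/3 (r>0 drops 1)

16/3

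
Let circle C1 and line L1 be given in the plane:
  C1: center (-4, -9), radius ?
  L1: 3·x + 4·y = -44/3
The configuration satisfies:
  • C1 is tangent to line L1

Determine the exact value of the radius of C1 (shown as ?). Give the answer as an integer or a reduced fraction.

20/3

1. [C1‖L1]  r_C1² − 400/9 = 0  ⇒  r_C1 = 20/3 (r>0 drops 1)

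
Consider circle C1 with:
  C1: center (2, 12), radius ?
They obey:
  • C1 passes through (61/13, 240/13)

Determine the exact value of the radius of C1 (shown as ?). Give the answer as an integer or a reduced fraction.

1. [C1∋P]  r_C1² − 49 = 0  ⇒  r_C1 = 7 (r>0 drops 1)

7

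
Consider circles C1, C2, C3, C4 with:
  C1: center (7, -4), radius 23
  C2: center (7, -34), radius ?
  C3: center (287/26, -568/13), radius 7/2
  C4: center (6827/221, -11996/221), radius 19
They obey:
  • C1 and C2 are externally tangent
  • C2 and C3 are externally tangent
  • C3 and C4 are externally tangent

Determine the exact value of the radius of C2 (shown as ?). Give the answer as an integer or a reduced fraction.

7

1. [ext C1·C2]  r_C2² + 46r_C2 − 371 = 0  ⇒  r_C2 = 7 (r>0 drops 1)
2. [ext C2·C3]  r_C2² + 7r_C2 − 98 = 0  ⇒  r_C2 = 7 (r>0 drops 1)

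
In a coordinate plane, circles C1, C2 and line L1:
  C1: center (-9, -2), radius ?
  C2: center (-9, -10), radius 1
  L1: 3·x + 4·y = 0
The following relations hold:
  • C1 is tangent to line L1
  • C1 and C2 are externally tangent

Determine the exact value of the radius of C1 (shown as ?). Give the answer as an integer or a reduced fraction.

1. [C1‖L1]  r_C1² − 49 = 0  ⇒  r_C1 = 7 (r>0 drops 1)
2. [ext C1·C2]  r_C1² + 2r_C1 − 63 = 0  ⇒  r_C1 = 7 (r>0 drops 1)

7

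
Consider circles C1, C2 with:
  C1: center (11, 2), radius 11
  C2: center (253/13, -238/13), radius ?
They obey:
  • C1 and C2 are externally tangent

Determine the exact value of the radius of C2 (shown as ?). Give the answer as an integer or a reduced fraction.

1. [ext C1·C2]  r_C2² + 22r_C2 − 363 = 0  ⇒  r_C2 = 11 (r>0 drops 1)

11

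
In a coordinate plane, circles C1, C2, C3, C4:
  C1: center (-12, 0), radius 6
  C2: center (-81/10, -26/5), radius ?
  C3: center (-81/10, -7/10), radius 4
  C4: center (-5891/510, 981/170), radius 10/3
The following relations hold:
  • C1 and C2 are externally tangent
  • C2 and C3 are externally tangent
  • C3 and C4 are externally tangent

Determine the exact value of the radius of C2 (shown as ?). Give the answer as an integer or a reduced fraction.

1. [ext C1·C2]  r_C2² + 12r_C2 − 25/4 = 0  ⇒  r_C2 = 1/2 (r>0 drops 1)
2. [ext C2·C3]  r_C2² + 8r_C2 − 17/4 = 0  ⇒  r_C2 = 1/2 (r>0 drops 1)

1/2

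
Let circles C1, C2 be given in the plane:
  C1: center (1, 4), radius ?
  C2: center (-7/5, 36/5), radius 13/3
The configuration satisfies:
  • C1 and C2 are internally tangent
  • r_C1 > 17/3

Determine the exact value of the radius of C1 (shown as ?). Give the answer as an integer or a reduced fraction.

1. [int C1,C2]  r_C1² − (26/3)r_C1 + 25/9 = 0  ⇒  r_C1 = 1/3 or 25/3
2. given r_C1 > 17/3: keep 25/3

25/3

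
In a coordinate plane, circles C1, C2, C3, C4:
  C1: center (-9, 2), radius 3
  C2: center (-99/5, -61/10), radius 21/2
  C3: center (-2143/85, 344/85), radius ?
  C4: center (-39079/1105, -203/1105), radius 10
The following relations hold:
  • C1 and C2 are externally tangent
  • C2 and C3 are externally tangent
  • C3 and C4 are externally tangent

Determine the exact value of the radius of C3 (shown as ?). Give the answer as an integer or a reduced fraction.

1. [ext C2·C3]  r_C3² + 21r_C3 − 22 = 0  ⇒  r_C3 = 1 (r>0 drops 1)
2. [ext C3·C4]  r_C3² + 20r_C3 − 21 = 0  ⇒  r_C3 = 1 (r>0 drops 1)

1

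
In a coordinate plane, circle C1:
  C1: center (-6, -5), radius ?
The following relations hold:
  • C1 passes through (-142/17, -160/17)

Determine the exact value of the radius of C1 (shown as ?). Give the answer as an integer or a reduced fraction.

5

1. [C1∋P]  r_C1² − 25 = 0  ⇒  r_C1 = 5 (r>0 drops 1)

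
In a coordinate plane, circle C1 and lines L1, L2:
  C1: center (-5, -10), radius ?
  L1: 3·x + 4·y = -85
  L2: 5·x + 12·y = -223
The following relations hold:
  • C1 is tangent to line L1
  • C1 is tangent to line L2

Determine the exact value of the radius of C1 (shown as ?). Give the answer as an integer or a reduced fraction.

1. [C1‖L1]  r_C1² − 36 = 0  ⇒  r_C1 = 6 (r>0 drops 1)
2. [C1‖L2]  r_C1² − 36 = 0  ⇒  r_C1 = 6 (r>0 drops 1)

6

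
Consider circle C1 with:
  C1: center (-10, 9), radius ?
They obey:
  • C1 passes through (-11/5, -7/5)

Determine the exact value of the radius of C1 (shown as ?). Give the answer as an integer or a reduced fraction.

1. [C1∋P]  r_C1² − 169 = 0  ⇒  r_C1 = 13 (r>0 drops 1)

13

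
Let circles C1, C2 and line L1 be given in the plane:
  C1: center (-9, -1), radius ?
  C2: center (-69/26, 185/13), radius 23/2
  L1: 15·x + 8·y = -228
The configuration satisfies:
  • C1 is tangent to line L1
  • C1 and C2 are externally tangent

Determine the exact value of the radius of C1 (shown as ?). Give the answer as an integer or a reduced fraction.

5

1. [C1‖L1]  r_C1² − 25 = 0  ⇒  r_C1 = 5 (r>0 drops 1)
2. [ext C1·C2]  r_C1² + 23r_C1 − 140 = 0  ⇒  r_C1 = 5 (r>0 drops 1)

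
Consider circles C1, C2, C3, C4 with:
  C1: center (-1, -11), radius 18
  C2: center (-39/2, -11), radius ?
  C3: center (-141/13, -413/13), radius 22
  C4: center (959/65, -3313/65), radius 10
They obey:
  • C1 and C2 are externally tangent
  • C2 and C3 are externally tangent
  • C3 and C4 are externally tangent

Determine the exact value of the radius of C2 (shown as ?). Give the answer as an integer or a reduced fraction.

1. [ext C1·C2]  r_C2² + 36r_C2 − 73/4 = 0  ⇒  r_C2 = 1/2 (r>0 drops 1)
2. [ext C2·C3]  r_C2² + 44r_C2 − 89/4 = 0  ⇒  r_C2 = 1/2 (r>0 drops 1)

1/2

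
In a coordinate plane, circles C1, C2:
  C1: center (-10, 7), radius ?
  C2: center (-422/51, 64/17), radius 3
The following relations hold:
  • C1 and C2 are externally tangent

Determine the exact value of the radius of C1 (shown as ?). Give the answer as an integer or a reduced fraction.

2/3

1. [ext C1·C2]  r_C1² + 6r_C1 − 40/9 = 0  ⇒  r_C1 = 2/3 (r>0 drops 1)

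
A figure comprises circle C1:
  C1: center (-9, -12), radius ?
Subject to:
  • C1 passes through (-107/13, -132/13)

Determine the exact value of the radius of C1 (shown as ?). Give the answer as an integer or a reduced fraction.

2

1. [C1∋P]  r_C1² − 4 = 0  ⇒  r_C1 = 2 (r>0 drops 1)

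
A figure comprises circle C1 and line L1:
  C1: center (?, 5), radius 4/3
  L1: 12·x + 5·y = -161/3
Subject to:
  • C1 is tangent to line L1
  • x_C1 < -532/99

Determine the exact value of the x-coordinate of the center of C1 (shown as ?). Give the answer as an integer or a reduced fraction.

1. [C1‖L1]  x_C1² + (118/9)x_C1 + 368/9 = 0  ⇒  x_C1 = -8 or -46/9
2. given x_C1 < -532/99: keep -8

-8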